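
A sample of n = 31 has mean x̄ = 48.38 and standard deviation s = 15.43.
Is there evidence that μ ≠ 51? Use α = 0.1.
One-sample t-test:
H₀: μ = 51
H₁: μ ≠ 51
df = n - 1 = 30
t = (x̄ - μ₀) / (s/√n) = (48.38 - 51) / (15.43/√31) = -0.945
p-value = 0.3520

Since p-value > α = 0.1, we fail to reject H₀.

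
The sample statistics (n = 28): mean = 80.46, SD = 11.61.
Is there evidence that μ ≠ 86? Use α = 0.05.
One-sample t-test:
H₀: μ = 86
H₁: μ ≠ 86
df = n - 1 = 27
t = (x̄ - μ₀) / (s/√n) = (80.46 - 86) / (11.61/√28) = -2.525
p-value = 0.0178

Since p-value < α = 0.05, we reject H₀.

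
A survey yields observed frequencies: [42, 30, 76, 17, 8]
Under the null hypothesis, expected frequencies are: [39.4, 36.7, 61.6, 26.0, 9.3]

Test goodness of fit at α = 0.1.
Chi-square goodness of fit test:
H₀: observed counts match expected distribution
H₁: observed counts differ from expected distribution
df = k - 1 = 4
χ² = Σ(O - E)²/E
   = (42 - 39.4)²/39.4 + (30 - 36.7)²/36.7 + (76 - 61.6)²/61.6 + (17 - 26.0)²/26.0 + (8 - 9.3)²/9.3
   = 0.172 + 1.223 + 3.366 + 3.115 + 0.182
   = 8.06
p-value = 0.0895

Since p-value < α = 0.1, we reject H₀.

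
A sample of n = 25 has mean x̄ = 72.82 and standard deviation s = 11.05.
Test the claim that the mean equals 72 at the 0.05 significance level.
One-sample t-test:
H₀: μ = 72
H₁: μ ≠ 72
df = n - 1 = 24
t = (x̄ - μ₀) / (s/√n) = (72.82 - 72) / (11.05/√25) = 0.371
p-value = 0.7139

Since p-value > α = 0.05, we fail to reject H₀.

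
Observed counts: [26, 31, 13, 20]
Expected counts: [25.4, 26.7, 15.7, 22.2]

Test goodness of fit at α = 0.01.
Chi-square goodness of fit test:
H₀: observed counts match expected distribution
H₁: observed counts differ from expected distribution
df = k - 1 = 3
χ² = Σ(O - E)²/E
   = (26 - 25.4)²/25.4 + (31 - 26.7)²/26.7 + (13 - 15.7)²/15.7 + (20 - 22.2)²/22.2
   = 0.014 + 0.693 + 0.464 + 0.218
   = 1.39
p-value = 0.7081

Since p-value > α = 0.01, we fail to reject H₀.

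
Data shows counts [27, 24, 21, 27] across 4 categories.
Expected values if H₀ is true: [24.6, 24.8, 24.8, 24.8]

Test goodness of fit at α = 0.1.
Chi-square goodness of fit test:
H₀: observed counts match expected distribution
H₁: observed counts differ from expected distribution
df = k - 1 = 3
χ² = Σ(O - E)²/E
   = (27 - 24.6)²/24.6 + (24 - 24.8)²/24.8 + (21 - 24.8)²/24.8 + (27 - 24.8)²/24.8
   = 0.234 + 0.026 + 0.582 + 0.195
   = 1.04
p-value = 0.7922

Since p-value > α = 0.1, we fail to reject H₀.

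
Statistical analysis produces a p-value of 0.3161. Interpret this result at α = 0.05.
Since p = 0.3161 > α = 0.05, fail to reject H₀.
There is insufficient evidence to reject the null hypothesis; the result is not statistically significant at the 0.05 level.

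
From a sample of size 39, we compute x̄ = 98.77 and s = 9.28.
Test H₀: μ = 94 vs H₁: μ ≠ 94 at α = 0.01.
One-sample t-test:
H₀: μ = 94
H₁: μ ≠ 94
df = n - 1 = 38
t = (x̄ - μ₀) / (s/√n) = (98.77 - 94) / (9.28/√39) = 3.210
p-value = 0.0027

Since p-value < α = 0.01, we reject H₀.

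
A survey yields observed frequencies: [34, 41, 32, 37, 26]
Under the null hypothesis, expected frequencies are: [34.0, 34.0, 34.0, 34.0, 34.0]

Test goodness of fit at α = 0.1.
Chi-square goodness of fit test:
H₀: observed counts match expected distribution
H₁: observed counts differ from expected distribution
df = k - 1 = 4
χ² = Σ(O - E)²/E
   = (34 - 34.0)²/34.0 + (41 - 34.0)²/34.0 + (32 - 34.0)²/34.0 + (37 - 34.0)²/34.0 + (26 - 34.0)²/34.0
   = 0.000 + 1.441 + 0.118 + 0.265 + 1.882
   = 3.71
p-value = 0.4473

Since p-value > α = 0.1, we fail to reject H₀.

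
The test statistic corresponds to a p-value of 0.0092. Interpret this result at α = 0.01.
Since p = 0.0092 < α = 0.01, reject H₀.
There is sufficient evidence to reject the null hypothesis; the result is statistically significant at the 0.01 level.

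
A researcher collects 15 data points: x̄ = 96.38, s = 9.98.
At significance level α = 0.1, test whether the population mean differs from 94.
One-sample t-test:
H₀: μ = 94
H₁: μ ≠ 94
df = n - 1 = 14
t = (x̄ - μ₀) / (s/√n) = (96.38 - 94) / (9.98/√15) = 0.924
p-value = 0.3713

Since p-value > α = 0.1, we fail to reject H₀.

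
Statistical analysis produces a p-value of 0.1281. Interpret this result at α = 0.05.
Since p = 0.1281 > α = 0.05, fail to reject H₀.
There is insufficient evidence to reject the null hypothesis; the result is not statistically significant at the 0.05 level.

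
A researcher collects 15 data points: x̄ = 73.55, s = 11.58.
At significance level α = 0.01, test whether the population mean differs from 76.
One-sample t-test:
H₀: μ = 76
H₁: μ ≠ 76
df = n - 1 = 14
t = (x̄ - μ₀) / (s/√n) = (73.55 - 76) / (11.58/√15) = -0.819
p-value = 0.4263

Since p-value > α = 0.01, we fail to reject H₀.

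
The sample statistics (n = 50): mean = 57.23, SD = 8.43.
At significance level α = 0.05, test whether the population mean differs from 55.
One-sample t-test:
H₀: μ = 55
H₁: μ ≠ 55
df = n - 1 = 49
t = (x̄ - μ₀) / (s/√n) = (57.23 - 55) / (8.43/√50) = 1.871
p-value = 0.0674

Since p-value > α = 0.05, we fail to reject H₀.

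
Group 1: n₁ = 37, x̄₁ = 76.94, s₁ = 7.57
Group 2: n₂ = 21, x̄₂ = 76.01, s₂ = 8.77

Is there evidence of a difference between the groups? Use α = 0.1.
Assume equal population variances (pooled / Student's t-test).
Student's two-sample t-test (equal variances):
H₀: μ₁ = μ₂
H₁: μ₁ ≠ μ₂
df = n₁ + n₂ - 2 = 56
Pooled variance s_p² = [(n₁-1)s₁² + (n₂-1)s₂²] / (n₁ + n₂ - 2) = [(36)(7.57²) + (20)(8.77²)] / 56 = 64.3078
SE = √(s_p²(1/n₁ + 1/n₂)) = √(64.3078 × (1/37 + 1/21)) = 2.1910
t = (x̄₁ - x̄₂) / SE = (76.94 - 76.01) / 2.1910 = 0.93 / 2.1910 = 0.424
p-value = 0.6728

Since p-value > α = 0.1, we fail to reject H₀.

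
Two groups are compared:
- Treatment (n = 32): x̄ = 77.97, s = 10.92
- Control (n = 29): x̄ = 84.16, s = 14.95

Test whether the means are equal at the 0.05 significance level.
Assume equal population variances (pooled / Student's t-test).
Student's two-sample t-test (equal variances):
H₀: μ₁ = μ₂
H₁: μ₁ ≠ μ₂
df = n₁ + n₂ - 2 = 59
Pooled variance s_p² = [(n₁-1)s₁² + (n₂-1)s₂²] / (n₁ + n₂ - 2) = [(31)(10.92²) + (28)(14.95²)] / 59 = 168.7239
SE = √(s_p²(1/n₁ + 1/n₂)) = √(168.7239 × (1/32 + 1/29)) = 3.3303
t = (x̄₁ - x̄₂) / SE = (77.97 - 84.16) / 3.3303 = -6.19 / 3.3303 = -1.859
p-value = 0.0681

Since p-value > α = 0.05, we fail to reject H₀.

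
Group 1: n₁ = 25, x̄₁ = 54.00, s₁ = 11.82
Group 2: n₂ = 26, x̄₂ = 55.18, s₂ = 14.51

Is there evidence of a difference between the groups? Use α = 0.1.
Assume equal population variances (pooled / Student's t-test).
Student's two-sample t-test (equal variances):
H₀: μ₁ = μ₂
H₁: μ₁ ≠ μ₂
df = n₁ + n₂ - 2 = 49
Pooled variance s_p² = [(n₁-1)s₁² + (n₂-1)s₂²] / (n₁ + n₂ - 2) = [(24)(11.82²) + (25)(14.51²)] / 49 = 175.8490
SE = √(s_p²(1/n₁ + 1/n₂)) = √(175.8490 × (1/25 + 1/26)) = 3.7145
t = (x̄₁ - x̄₂) / SE = (54.00 - 55.18) / 3.7145 = -1.18 / 3.7145 = -0.318
p-value = 0.7521

Since p-value > α = 0.1, we fail to reject H₀.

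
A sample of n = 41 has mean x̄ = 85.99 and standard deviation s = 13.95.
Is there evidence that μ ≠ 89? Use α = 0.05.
One-sample t-test:
H₀: μ = 89
H₁: μ ≠ 89
df = n - 1 = 40
t = (x̄ - μ₀) / (s/√n) = (85.99 - 89) / (13.95/√41) = -1.382
p-value = 0.1748

Since p-value > α = 0.05, we fail to reject H₀.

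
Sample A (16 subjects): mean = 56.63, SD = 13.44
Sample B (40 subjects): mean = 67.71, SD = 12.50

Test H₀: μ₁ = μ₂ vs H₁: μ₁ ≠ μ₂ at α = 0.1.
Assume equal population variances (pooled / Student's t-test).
Student's two-sample t-test (equal variances):
H₀: μ₁ = μ₂
H₁: μ₁ ≠ μ₂
df = n₁ + n₂ - 2 = 54
Pooled variance s_p² = [(n₁-1)s₁² + (n₂-1)s₂²] / (n₁ + n₂ - 2) = [(15)(13.44²) + (39)(12.50²)] / 54 = 163.0232
SE = √(s_p²(1/n₁ + 1/n₂)) = √(163.0232 × (1/16 + 1/40)) = 3.7768
t = (x̄₁ - x̄₂) / SE = (56.63 - 67.71) / 3.7768 = -11.08 / 3.7768 = -2.934
p-value = 0.0049

Since p-value < α = 0.1, we reject H₀.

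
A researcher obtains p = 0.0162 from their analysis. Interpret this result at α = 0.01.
Since p = 0.0162 > α = 0.01, fail to reject H₀.
There is insufficient evidence to reject the null hypothesis; the result is not statistically significant at the 0.01 level.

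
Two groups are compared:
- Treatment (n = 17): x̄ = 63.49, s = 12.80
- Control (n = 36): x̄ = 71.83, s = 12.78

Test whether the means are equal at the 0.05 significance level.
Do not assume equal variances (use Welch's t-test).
Welch's two-sample t-test:
H₀: μ₁ = μ₂
H₁: μ₁ ≠ μ₂
s₁²/n₁ = 12.80²/17 = 9.6376,  s₂²/n₂ = 12.78²/36 = 4.5369
SE = √(s₁²/n₁ + s₂²/n₂) = √(9.6376 + 4.5369) = 3.7649
df (Welch-Satterthwaite) = (s₁²/n₁ + s₂²/n₂)² / [(s₁²/n₁)²/(n₁-1) + (s₂²/n₂)²/(n₂-1)] ≈ 31.43
t = (x̄₁ - x̄₂) / SE = (63.49 - 71.83) / 3.7649 = -8.34 / 3.7649 = -2.215
p-value = 0.0341

Since p-value < α = 0.05, we reject H₀.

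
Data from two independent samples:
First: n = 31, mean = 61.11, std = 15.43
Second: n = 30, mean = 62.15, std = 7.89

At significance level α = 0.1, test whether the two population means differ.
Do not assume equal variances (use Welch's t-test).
Welch's two-sample t-test:
H₀: μ₁ = μ₂
H₁: μ₁ ≠ μ₂
s₁²/n₁ = 15.43²/31 = 7.6802,  s₂²/n₂ = 7.89²/30 = 2.0751
SE = √(s₁²/n₁ + s₂²/n₂) = √(7.6802 + 2.0751) = 3.1233
df (Welch-Satterthwaite) = (s₁²/n₁ + s₂²/n₂)² / [(s₁²/n₁)²/(n₁-1) + (s₂²/n₂)²/(n₂-1)] ≈ 45.00
t = (x̄₁ - x̄₂) / SE = (61.11 - 62.15) / 3.1233 = -1.04 / 3.1233 = -0.333
p-value = 0.7407

Since p-value > α = 0.1, we fail to reject H₀.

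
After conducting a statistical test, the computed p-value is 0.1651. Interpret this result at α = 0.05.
Since p = 0.1651 > α = 0.05, fail to reject H₀.
There is insufficient evidence to reject the null hypothesis; the result is not statistically significant at the 0.05 level.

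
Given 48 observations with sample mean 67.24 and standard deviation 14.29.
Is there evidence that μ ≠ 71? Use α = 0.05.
One-sample t-test:
H₀: μ = 71
H₁: μ ≠ 71
df = n - 1 = 47
t = (x̄ - μ₀) / (s/√n) = (67.24 - 71) / (14.29/√48) = -1.823
p-value = 0.0747

Since p-value > α = 0.05, we fail to reject H₀.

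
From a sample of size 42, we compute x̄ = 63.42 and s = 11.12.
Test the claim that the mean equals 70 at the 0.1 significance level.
One-sample t-test:
H₀: μ = 70
H₁: μ ≠ 70
df = n - 1 = 41
t = (x̄ - μ₀) / (s/√n) = (63.42 - 70) / (11.12/√42) = -3.835
p-value = 0.0004

Since p-value < α = 0.1, we reject H₀.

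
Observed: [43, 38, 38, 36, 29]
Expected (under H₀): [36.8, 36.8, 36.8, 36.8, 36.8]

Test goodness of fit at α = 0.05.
Chi-square goodness of fit test:
H₀: observed counts match expected distribution
H₁: observed counts differ from expected distribution
df = k - 1 = 4
χ² = Σ(O - E)²/E
   = (43 - 36.8)²/36.8 + (38 - 36.8)²/36.8 + (38 - 36.8)²/36.8 + (36 - 36.8)²/36.8 + (29 - 36.8)²/36.8
   = 1.045 + 0.039 + 0.039 + 0.017 + 1.653
   = 2.79
p-value = 0.5930

Since p-value > α = 0.05, we fail to reject H₀.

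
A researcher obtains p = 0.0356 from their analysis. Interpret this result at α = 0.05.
Since p = 0.0356 < α = 0.05, reject H₀.
There is sufficient evidence to reject the null hypothesis; the result is statistically significant at the 0.05 level.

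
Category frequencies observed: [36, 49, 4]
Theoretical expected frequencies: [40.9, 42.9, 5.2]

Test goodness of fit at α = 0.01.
Chi-square goodness of fit test:
H₀: observed counts match expected distribution
H₁: observed counts differ from expected distribution
df = k - 1 = 2
χ² = Σ(O - E)²/E
   = (36 - 40.9)²/40.9 + (49 - 42.9)²/42.9 + (4 - 5.2)²/5.2
   = 0.587 + 0.867 + 0.277
   = 1.73
p-value = 0.4208

Since p-value > α = 0.01, we fail to reject H₀.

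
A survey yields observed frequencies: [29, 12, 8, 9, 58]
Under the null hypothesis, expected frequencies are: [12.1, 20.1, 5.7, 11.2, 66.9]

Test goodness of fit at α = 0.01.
Chi-square goodness of fit test:
H₀: observed counts match expected distribution
H₁: observed counts differ from expected distribution
df = k - 1 = 4
χ² = Σ(O - E)²/E
   = (29 - 12.1)²/12.1 + (12 - 20.1)²/20.1 + (8 - 5.7)²/5.7 + (9 - 11.2)²/11.2 + (58 - 66.9)²/66.9
   = 23.604 + 3.264 + 0.928 + 0.432 + 1.184
   = 29.41
p-value < 0.0001

Since p-value < α = 0.01, we reject H₀.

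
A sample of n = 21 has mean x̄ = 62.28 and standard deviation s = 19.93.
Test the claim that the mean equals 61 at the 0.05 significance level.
One-sample t-test:
H₀: μ = 61
H₁: μ ≠ 61
df = n - 1 = 20
t = (x̄ - μ₀) / (s/√n) = (62.28 - 61) / (19.93/√21) = 0.294
p-value = 0.7716

Since p-value > α = 0.05, we fail to reject H₀.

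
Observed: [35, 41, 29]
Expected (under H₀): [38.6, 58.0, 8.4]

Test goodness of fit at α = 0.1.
Chi-square goodness of fit test:
H₀: observed counts match expected distribution
H₁: observed counts differ from expected distribution
df = k - 1 = 2
χ² = Σ(O - E)²/E
   = (35 - 38.6)²/38.6 + (41 - 58.0)²/58.0 + (29 - 8.4)²/8.4
   = 0.336 + 4.983 + 50.519
   = 55.84
p-value < 0.0001

Since p-value < α = 0.1, we reject H₀.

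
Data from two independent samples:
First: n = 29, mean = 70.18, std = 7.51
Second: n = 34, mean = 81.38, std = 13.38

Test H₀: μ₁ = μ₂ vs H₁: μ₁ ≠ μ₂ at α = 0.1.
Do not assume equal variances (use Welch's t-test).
Welch's two-sample t-test:
H₀: μ₁ = μ₂
H₁: μ₁ ≠ μ₂
s₁²/n₁ = 7.51²/29 = 1.9448,  s₂²/n₂ = 13.38²/34 = 5.2654
SE = √(s₁²/n₁ + s₂²/n₂) = √(1.9448 + 5.2654) = 2.6852
df (Welch-Satterthwaite) = (s₁²/n₁ + s₂²/n₂)² / [(s₁²/n₁)²/(n₁-1) + (s₂²/n₂)²/(n₂-1)] ≈ 53.31
t = (x̄₁ - x̄₂) / SE = (70.18 - 81.38) / 2.6852 = -11.20 / 2.6852 = -4.171
p-value = 0.0001

Since p-value < α = 0.1, we reject H₀.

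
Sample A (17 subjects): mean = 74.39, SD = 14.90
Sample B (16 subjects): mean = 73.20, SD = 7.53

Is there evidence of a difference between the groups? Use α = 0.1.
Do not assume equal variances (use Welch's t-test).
Welch's two-sample t-test:
H₀: μ₁ = μ₂
H₁: μ₁ ≠ μ₂
s₁²/n₁ = 14.90²/17 = 13.0594,  s₂²/n₂ = 7.53²/16 = 3.5438
SE = √(s₁²/n₁ + s₂²/n₂) = √(13.0594 + 3.5438) = 4.0747
df (Welch-Satterthwaite) = (s₁²/n₁ + s₂²/n₂)² / [(s₁²/n₁)²/(n₁-1) + (s₂²/n₂)²/(n₂-1)] ≈ 23.98
t = (x̄₁ - x̄₂) / SE = (74.39 - 73.20) / 4.0747 = 1.19 / 4.0747 = 0.292
p-value = 0.7728

Since p-value > α = 0.1, we fail to reject H₀.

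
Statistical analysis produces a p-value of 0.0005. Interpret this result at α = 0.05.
Since p = 0.0005 < α = 0.05, reject H₀.
There is sufficient evidence to reject the null hypothesis; the result is statistically significant at the 0.05 level.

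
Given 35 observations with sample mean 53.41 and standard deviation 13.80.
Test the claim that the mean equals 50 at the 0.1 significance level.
One-sample t-test:
H₀: μ = 50
H₁: μ ≠ 50
df = n - 1 = 34
t = (x̄ - μ₀) / (s/√n) = (53.41 - 50) / (13.80/√35) = 1.462
p-value = 0.1530

Since p-value > α = 0.1, we fail to reject H₀.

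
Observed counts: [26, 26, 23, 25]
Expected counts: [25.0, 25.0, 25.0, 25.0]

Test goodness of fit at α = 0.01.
Chi-square goodness of fit test:
H₀: observed counts match expected distribution
H₁: observed counts differ from expected distribution
df = k - 1 = 3
χ² = Σ(O - E)²/E
   = (26 - 25.0)²/25.0 + (26 - 25.0)²/25.0 + (23 - 25.0)²/25.0 + (25 - 25.0)²/25.0
   = 0.040 + 0.040 + 0.160 + 0.000
   = 0.24
p-value = 0.9709

Since p-value > α = 0.01, we fail to reject H₀.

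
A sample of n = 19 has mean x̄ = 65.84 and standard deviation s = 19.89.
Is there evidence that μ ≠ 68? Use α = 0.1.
One-sample t-test:
H₀: μ = 68
H₁: μ ≠ 68
df = n - 1 = 18
t = (x̄ - μ₀) / (s/√n) = (65.84 - 68) / (19.89/√19) = -0.473
p-value = 0.6416

Since p-value > α = 0.1, we fail to reject H₀.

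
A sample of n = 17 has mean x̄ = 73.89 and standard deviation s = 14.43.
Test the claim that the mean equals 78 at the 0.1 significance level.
One-sample t-test:
H₀: μ = 78
H₁: μ ≠ 78
df = n - 1 = 16
t = (x̄ - μ₀) / (s/√n) = (73.89 - 78) / (14.43/√17) = -1.174
p-value = 0.2574

Since p-value > α = 0.1, we fail to reject H₀.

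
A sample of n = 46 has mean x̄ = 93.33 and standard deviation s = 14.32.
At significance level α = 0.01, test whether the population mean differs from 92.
One-sample t-test:
H₀: μ = 92
H₁: μ ≠ 92
df = n - 1 = 45
t = (x̄ - μ₀) / (s/√n) = (93.33 - 92) / (14.32/√46) = 0.630
p-value = 0.5319

Since p-value > α = 0.01, we fail to reject H₀.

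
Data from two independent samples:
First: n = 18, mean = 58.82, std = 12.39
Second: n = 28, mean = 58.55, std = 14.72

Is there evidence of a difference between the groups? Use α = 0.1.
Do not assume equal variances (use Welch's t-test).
Welch's two-sample t-test:
H₀: μ₁ = μ₂
H₁: μ₁ ≠ μ₂
s₁²/n₁ = 12.39²/18 = 8.5284,  s₂²/n₂ = 14.72²/28 = 7.7385
SE = √(s₁²/n₁ + s₂²/n₂) = √(8.5284 + 7.7385) = 4.0332
df (Welch-Satterthwaite) = (s₁²/n₁ + s₂²/n₂)² / [(s₁²/n₁)²/(n₁-1) + (s₂²/n₂)²/(n₂-1)] ≈ 40.73
t = (x̄₁ - x̄₂) / SE = (58.82 - 58.55) / 4.0332 = 0.27 / 4.0332 = 0.067
p-value = 0.9470

Since p-value > α = 0.1, we fail to reject H₀.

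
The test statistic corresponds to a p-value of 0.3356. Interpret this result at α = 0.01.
Since p = 0.3356 > α = 0.01, fail to reject H₀.
There is insufficient evidence to reject the null hypothesis; the result is not statistically significant at the 0.01 level.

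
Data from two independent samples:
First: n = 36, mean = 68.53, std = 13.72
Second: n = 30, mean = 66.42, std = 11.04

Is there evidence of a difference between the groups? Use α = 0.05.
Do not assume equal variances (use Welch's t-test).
Welch's two-sample t-test:
H₀: μ₁ = μ₂
H₁: μ₁ ≠ μ₂
s₁²/n₁ = 13.72²/36 = 5.2288,  s₂²/n₂ = 11.04²/30 = 4.0627
SE = √(s₁²/n₁ + s₂²/n₂) = √(5.2288 + 4.0627) = 3.0482
df (Welch-Satterthwaite) = (s₁²/n₁ + s₂²/n₂)² / [(s₁²/n₁)²/(n₁-1) + (s₂²/n₂)²/(n₂-1)] ≈ 63.93
t = (x̄₁ - x̄₂) / SE = (68.53 - 66.42) / 3.0482 = 2.11 / 3.0482 = 0.692
p-value = 0.4913

Since p-value > α = 0.05, we fail to reject H₀.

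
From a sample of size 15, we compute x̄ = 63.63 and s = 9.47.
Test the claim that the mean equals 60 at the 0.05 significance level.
One-sample t-test:
H₀: μ = 60
H₁: μ ≠ 60
df = n - 1 = 14
t = (x̄ - μ₀) / (s/√n) = (63.63 - 60) / (9.47/√15) = 1.485
p-value = 0.1598

Since p-value > α = 0.05, we fail to reject H₀.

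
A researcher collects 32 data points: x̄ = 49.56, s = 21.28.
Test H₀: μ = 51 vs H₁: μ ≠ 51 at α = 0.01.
One-sample t-test:
H₀: μ = 51
H₁: μ ≠ 51
df = n - 1 = 31
t = (x̄ - μ₀) / (s/√n) = (49.56 - 51) / (21.28/√32) = -0.383
p-value = 0.7045

Since p-value > α = 0.01, we fail to reject H₀.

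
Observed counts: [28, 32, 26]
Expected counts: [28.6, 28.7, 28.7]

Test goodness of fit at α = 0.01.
Chi-square goodness of fit test:
H₀: observed counts match expected distribution
H₁: observed counts differ from expected distribution
df = k - 1 = 2
χ² = Σ(O - E)²/E
   = (28 - 28.6)²/28.6 + (32 - 28.7)²/28.7 + (26 - 28.7)²/28.7
   = 0.013 + 0.379 + 0.254
   = 0.65
p-value = 0.7240

Since p-value > α = 0.01, we fail to reject H₀.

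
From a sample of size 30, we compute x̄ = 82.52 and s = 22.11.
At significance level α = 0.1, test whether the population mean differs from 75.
One-sample t-test:
H₀: μ = 75
H₁: μ ≠ 75
df = n - 1 = 29
t = (x̄ - μ₀) / (s/√n) = (82.52 - 75) / (22.11/√30) = 1.863
p-value = 0.0726

Since p-value < α = 0.1, we reject H₀.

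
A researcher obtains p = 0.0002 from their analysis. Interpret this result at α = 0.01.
Since p = 0.0002 < α = 0.01, reject H₀.
There is sufficient evidence to reject the null hypothesis; the result is statistically significant at the 0.01 level.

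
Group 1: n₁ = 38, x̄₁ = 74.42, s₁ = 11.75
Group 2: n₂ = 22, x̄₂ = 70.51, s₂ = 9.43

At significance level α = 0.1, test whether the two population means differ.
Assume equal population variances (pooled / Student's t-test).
Student's two-sample t-test (equal variances):
H₀: μ₁ = μ₂
H₁: μ₁ ≠ μ₂
df = n₁ + n₂ - 2 = 58
Pooled variance s_p² = [(n₁-1)s₁² + (n₂-1)s₂²] / (n₁ + n₂ - 2) = [(37)(11.75²) + (21)(9.43²)] / 58 = 120.2713
SE = √(s_p²(1/n₁ + 1/n₂)) = √(120.2713 × (1/38 + 1/22)) = 2.9380
t = (x̄₁ - x̄₂) / SE = (74.42 - 70.51) / 2.9380 = 3.91 / 2.9380 = 1.331
p-value = 0.1885

Since p-value > α = 0.1, we fail to reject H₀.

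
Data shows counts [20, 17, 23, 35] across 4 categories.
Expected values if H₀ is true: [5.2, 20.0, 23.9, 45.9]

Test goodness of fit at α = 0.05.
Chi-square goodness of fit test:
H₀: observed counts match expected distribution
H₁: observed counts differ from expected distribution
df = k - 1 = 3
χ² = Σ(O - E)²/E
   = (20 - 5.2)²/5.2 + (17 - 20.0)²/20.0 + (23 - 23.9)²/23.9 + (35 - 45.9)²/45.9
   = 42.123 + 0.450 + 0.034 + 2.588
   = 45.20
p-value < 0.0001

Since p-value < α = 0.05, we reject H₀.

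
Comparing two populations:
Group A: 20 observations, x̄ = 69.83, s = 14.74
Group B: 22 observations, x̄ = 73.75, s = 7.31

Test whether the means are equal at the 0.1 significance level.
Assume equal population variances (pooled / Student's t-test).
Student's two-sample t-test (equal variances):
H₀: μ₁ = μ₂
H₁: μ₁ ≠ μ₂
df = n₁ + n₂ - 2 = 40
Pooled variance s_p² = [(n₁-1)s₁² + (n₂-1)s₂²] / (n₁ + n₂ - 2) = [(19)(14.74²) + (21)(7.31²)] / 40 = 131.2561
SE = √(s_p²(1/n₁ + 1/n₂)) = √(131.2561 × (1/20 + 1/22)) = 3.5396
t = (x̄₁ - x̄₂) / SE = (69.83 - 73.75) / 3.5396 = -3.92 / 3.5396 = -1.107
p-value = 0.2747

Since p-value > α = 0.1, we fail to reject H₀.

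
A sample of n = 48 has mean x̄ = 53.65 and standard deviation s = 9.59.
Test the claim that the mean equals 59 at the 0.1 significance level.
One-sample t-test:
H₀: μ = 59
H₁: μ ≠ 59
df = n - 1 = 47
t = (x̄ - μ₀) / (s/√n) = (53.65 - 59) / (9.59/√48) = -3.865
p-value = 0.0003

Since p-value < α = 0.1, we reject H₀.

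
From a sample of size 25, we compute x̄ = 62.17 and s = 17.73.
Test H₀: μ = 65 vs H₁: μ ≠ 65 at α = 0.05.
One-sample t-test:
H₀: μ = 65
H₁: μ ≠ 65
df = n - 1 = 24
t = (x̄ - μ₀) / (s/√n) = (62.17 - 65) / (17.73/√25) = -0.798
p-value = 0.4326

Since p-value > α = 0.05, we fail to reject H₀.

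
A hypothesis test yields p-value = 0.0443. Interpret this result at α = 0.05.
Since p = 0.0443 < α = 0.05, reject H₀.
There is sufficient evidence to reject the null hypothesis; the result is statistically significant at the 0.05 level.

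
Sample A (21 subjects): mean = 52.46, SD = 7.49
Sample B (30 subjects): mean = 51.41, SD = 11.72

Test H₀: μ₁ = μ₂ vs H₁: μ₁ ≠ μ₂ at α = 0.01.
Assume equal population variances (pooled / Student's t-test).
Student's two-sample t-test (equal variances):
H₀: μ₁ = μ₂
H₁: μ₁ ≠ μ₂
df = n₁ + n₂ - 2 = 49
Pooled variance s_p² = [(n₁-1)s₁² + (n₂-1)s₂²] / (n₁ + n₂ - 2) = [(20)(7.49²) + (29)(11.72²)] / 49 = 104.1917
SE = √(s_p²(1/n₁ + 1/n₂)) = √(104.1917 × (1/21 + 1/30)) = 2.9042
t = (x̄₁ - x̄₂) / SE = (52.46 - 51.41) / 2.9042 = 1.05 / 2.9042 = 0.362
p-value = 0.7192

Since p-value > α = 0.01, we fail to reject H₀.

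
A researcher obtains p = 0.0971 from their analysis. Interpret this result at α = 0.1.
Since p = 0.0971 < α = 0.1, reject H₀.
There is sufficient evidence to reject the null hypothesis; the result is statistically significant at the 0.1 level.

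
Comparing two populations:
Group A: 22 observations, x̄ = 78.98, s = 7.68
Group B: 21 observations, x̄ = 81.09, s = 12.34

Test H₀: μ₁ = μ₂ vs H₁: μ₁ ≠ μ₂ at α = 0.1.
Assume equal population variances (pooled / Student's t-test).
Student's two-sample t-test (equal variances):
H₀: μ₁ = μ₂
H₁: μ₁ ≠ μ₂
df = n₁ + n₂ - 2 = 41
Pooled variance s_p² = [(n₁-1)s₁² + (n₂-1)s₂²] / (n₁ + n₂ - 2) = [(21)(7.68²) + (20)(12.34²)] / 41 = 104.4913
SE = √(s_p²(1/n₁ + 1/n₂)) = √(104.4913 × (1/22 + 1/21)) = 3.1186
t = (x̄₁ - x̄₂) / SE = (78.98 - 81.09) / 3.1186 = -2.11 / 3.1186 = -0.677
p-value = 0.5025

Since p-value > α = 0.1, we fail to reject H₀.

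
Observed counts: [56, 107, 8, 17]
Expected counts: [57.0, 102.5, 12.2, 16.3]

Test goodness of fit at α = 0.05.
Chi-square goodness of fit test:
H₀: observed counts match expected distribution
H₁: observed counts differ from expected distribution
df = k - 1 = 3
χ² = Σ(O - E)²/E
   = (56 - 57.0)²/57.0 + (107 - 102.5)²/102.5 + (8 - 12.2)²/12.2 + (17 - 16.3)²/16.3
   = 0.018 + 0.198 + 1.446 + 0.030
   = 1.69
p-value = 0.6389

Since p-value > α = 0.05, we fail to reject H₀.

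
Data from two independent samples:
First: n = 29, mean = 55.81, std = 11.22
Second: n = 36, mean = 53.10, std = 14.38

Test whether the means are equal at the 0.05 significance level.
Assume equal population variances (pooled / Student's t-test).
Student's two-sample t-test (equal variances):
H₀: μ₁ = μ₂
H₁: μ₁ ≠ μ₂
df = n₁ + n₂ - 2 = 63
Pooled variance s_p² = [(n₁-1)s₁² + (n₂-1)s₂²] / (n₁ + n₂ - 2) = [(28)(11.22²) + (35)(14.38²)] / 63 = 170.8306
SE = √(s_p²(1/n₁ + 1/n₂)) = √(170.8306 × (1/29 + 1/36)) = 3.2613
t = (x̄₁ - x̄₂) / SE = (55.81 - 53.10) / 3.2613 = 2.71 / 3.2613 = 0.831
p-value = 0.4091

Since p-value > α = 0.05, we fail to reject H₀.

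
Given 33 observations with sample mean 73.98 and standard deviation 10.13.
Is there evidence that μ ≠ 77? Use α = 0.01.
One-sample t-test:
H₀: μ = 77
H₁: μ ≠ 77
df = n - 1 = 32
t = (x̄ - μ₀) / (s/√n) = (73.98 - 77) / (10.13/√33) = -1.713
p-value = 0.0965

Since p-value > α = 0.01, we fail to reject H₀.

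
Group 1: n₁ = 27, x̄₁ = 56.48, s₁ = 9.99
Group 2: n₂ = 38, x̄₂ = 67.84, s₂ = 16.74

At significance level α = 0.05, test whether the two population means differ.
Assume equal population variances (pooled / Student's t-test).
Student's two-sample t-test (equal variances):
H₀: μ₁ = μ₂
H₁: μ₁ ≠ μ₂
df = n₁ + n₂ - 2 = 63
Pooled variance s_p² = [(n₁-1)s₁² + (n₂-1)s₂²] / (n₁ + n₂ - 2) = [(26)(9.99²) + (37)(16.74²)] / 63 = 205.7655
SE = √(s_p²(1/n₁ + 1/n₂)) = √(205.7655 × (1/27 + 1/38)) = 3.6105
t = (x̄₁ - x̄₂) / SE = (56.48 - 67.84) / 3.6105 = -11.36 / 3.6105 = -3.146
p-value = 0.0025

Since p-value < α = 0.05, we reject H₀.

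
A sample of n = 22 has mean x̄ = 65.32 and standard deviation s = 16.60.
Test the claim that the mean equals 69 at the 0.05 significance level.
One-sample t-test:
H₀: μ = 69
H₁: μ ≠ 69
df = n - 1 = 21
t = (x̄ - μ₀) / (s/√n) = (65.32 - 69) / (16.60/√22) = -1.040
p-value = 0.3103

Since p-value > α = 0.05, we fail to reject H₀.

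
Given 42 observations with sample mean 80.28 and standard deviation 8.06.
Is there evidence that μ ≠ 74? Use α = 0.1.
One-sample t-test:
H₀: μ = 74
H₁: μ ≠ 74
df = n - 1 = 41
t = (x̄ - μ₀) / (s/√n) = (80.28 - 74) / (8.06/√42) = 5.050
p-value < 0.0001

Since p-value < α = 0.1, we reject H₀.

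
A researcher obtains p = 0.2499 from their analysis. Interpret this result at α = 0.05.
Since p = 0.2499 > α = 0.05, fail to reject H₀.
There is insufficient evidence to reject the null hypothesis; the result is not statistically significant at the 0.05 level.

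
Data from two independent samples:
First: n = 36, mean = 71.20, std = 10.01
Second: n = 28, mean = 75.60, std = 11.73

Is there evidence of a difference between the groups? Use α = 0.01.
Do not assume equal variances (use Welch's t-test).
Welch's two-sample t-test:
H₀: μ₁ = μ₂
H₁: μ₁ ≠ μ₂
s₁²/n₁ = 10.01²/36 = 2.7833,  s₂²/n₂ = 11.73²/28 = 4.9140
SE = √(s₁²/n₁ + s₂²/n₂) = √(2.7833 + 4.9140) = 2.7744
df (Welch-Satterthwaite) = (s₁²/n₁ + s₂²/n₂)² / [(s₁²/n₁)²/(n₁-1) + (s₂²/n₂)²/(n₂-1)] ≈ 53.11
t = (x̄₁ - x̄₂) / SE = (71.20 - 75.60) / 2.7744 = -4.40 / 2.7744 = -1.586
p-value = 0.1187

Since p-value > α = 0.01, we fail to reject H₀.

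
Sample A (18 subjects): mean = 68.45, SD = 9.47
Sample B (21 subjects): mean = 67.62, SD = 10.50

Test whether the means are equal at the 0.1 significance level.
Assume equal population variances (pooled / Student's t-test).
Student's two-sample t-test (equal variances):
H₀: μ₁ = μ₂
H₁: μ₁ ≠ μ₂
df = n₁ + n₂ - 2 = 37
Pooled variance s_p² = [(n₁-1)s₁² + (n₂-1)s₂²] / (n₁ + n₂ - 2) = [(17)(9.47²) + (20)(10.50²)] / 37 = 100.7993
SE = √(s_p²(1/n₁ + 1/n₂)) = √(100.7993 × (1/18 + 1/21)) = 3.2249
t = (x̄₁ - x̄₂) / SE = (68.45 - 67.62) / 3.2249 = 0.83 / 3.2249 = 0.257
p-value = 0.7983

Since p-value > α = 0.1, we fail to reject H₀.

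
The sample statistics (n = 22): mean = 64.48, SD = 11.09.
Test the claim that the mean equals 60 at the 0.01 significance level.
One-sample t-test:
H₀: μ = 60
H₁: μ ≠ 60
df = n - 1 = 21
t = (x̄ - μ₀) / (s/√n) = (64.48 - 60) / (11.09/√22) = 1.895
p-value = 0.0720

Since p-value > α = 0.01, we fail to reject H₀.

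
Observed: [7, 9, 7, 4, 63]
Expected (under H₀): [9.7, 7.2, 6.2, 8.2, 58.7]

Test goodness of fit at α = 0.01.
Chi-square goodness of fit test:
H₀: observed counts match expected distribution
H₁: observed counts differ from expected distribution
df = k - 1 = 4
χ² = Σ(O - E)²/E
   = (7 - 9.7)²/9.7 + (9 - 7.2)²/7.2 + (7 - 6.2)²/6.2 + (4 - 8.2)²/8.2 + (63 - 58.7)²/58.7
   = 0.752 + 0.450 + 0.103 + 2.151 + 0.315
   = 3.77
p-value = 0.4379

Since p-value > α = 0.01, we fail to reject H₀.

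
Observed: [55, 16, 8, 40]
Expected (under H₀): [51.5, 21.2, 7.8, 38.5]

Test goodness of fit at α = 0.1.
Chi-square goodness of fit test:
H₀: observed counts match expected distribution
H₁: observed counts differ from expected distribution
df = k - 1 = 3
χ² = Σ(O - E)²/E
   = (55 - 51.5)²/51.5 + (16 - 21.2)²/21.2 + (8 - 7.8)²/7.8 + (40 - 38.5)²/38.5
   = 0.238 + 1.275 + 0.005 + 0.058
   = 1.58
p-value = 0.6646

Since p-value > α = 0.1, we fail to reject H₀.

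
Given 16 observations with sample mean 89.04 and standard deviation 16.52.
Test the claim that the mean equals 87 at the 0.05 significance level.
One-sample t-test:
H₀: μ = 87
H₁: μ ≠ 87
df = n - 1 = 15
t = (x̄ - μ₀) / (s/√n) = (89.04 - 87) / (16.52/√16) = 0.494
p-value = 0.6285

Since p-value > α = 0.05, we fail to reject H₀.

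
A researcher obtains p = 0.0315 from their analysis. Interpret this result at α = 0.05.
Since p = 0.0315 < α = 0.05, reject H₀.
There is sufficient evidence to reject the null hypothesis; the result is statistically significant at the 0.05 level.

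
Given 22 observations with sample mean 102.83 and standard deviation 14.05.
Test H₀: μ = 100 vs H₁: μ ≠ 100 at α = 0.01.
One-sample t-test:
H₀: μ = 100
H₁: μ ≠ 100
df = n - 1 = 21
t = (x̄ - μ₀) / (s/√n) = (102.83 - 100) / (14.05/√22) = 0.945
p-value = 0.3555

Since p-value > α = 0.01, we fail to reject H₀.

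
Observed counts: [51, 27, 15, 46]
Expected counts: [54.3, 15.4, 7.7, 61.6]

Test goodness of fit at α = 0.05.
Chi-square goodness of fit test:
H₀: observed counts match expected distribution
H₁: observed counts differ from expected distribution
df = k - 1 = 3
χ² = Σ(O - E)²/E
   = (51 - 54.3)²/54.3 + (27 - 15.4)²/15.4 + (15 - 7.7)²/7.7 + (46 - 61.6)²/61.6
   = 0.201 + 8.738 + 6.921 + 3.951
   = 19.81
p-value = 0.0002

Since p-value < α = 0.05, we reject H₀.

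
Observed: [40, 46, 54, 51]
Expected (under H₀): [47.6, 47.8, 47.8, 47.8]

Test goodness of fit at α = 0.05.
Chi-square goodness of fit test:
H₀: observed counts match expected distribution
H₁: observed counts differ from expected distribution
df = k - 1 = 3
χ² = Σ(O - E)²/E
   = (40 - 47.6)²/47.6 + (46 - 47.8)²/47.8 + (54 - 47.8)²/47.8 + (51 - 47.8)²/47.8
   = 1.213 + 0.068 + 0.804 + 0.214
   = 2.30
p-value = 0.5126

Since p-value > α = 0.05, we fail to reject H₀.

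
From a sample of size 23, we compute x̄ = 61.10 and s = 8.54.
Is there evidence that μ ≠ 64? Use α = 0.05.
One-sample t-test:
H₀: μ = 64
H₁: μ ≠ 64
df = n - 1 = 22
t = (x̄ - μ₀) / (s/√n) = (61.10 - 64) / (8.54/√23) = -1.629
p-value = 0.1176

Since p-value > α = 0.05, we fail to reject H₀.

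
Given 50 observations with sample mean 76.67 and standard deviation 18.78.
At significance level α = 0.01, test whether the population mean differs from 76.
One-sample t-test:
H₀: μ = 76
H₁: μ ≠ 76
df = n - 1 = 49
t = (x̄ - μ₀) / (s/√n) = (76.67 - 76) / (18.78/√50) = 0.252
p-value = 0.8019

Since p-value > α = 0.01, we fail to reject H₀.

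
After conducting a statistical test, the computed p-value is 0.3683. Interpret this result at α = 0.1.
Since p = 0.3683 > α = 0.1, fail to reject H₀.
There is insufficient evidence to reject the null hypothesis; the result is not statistically significant at the 0.1 level.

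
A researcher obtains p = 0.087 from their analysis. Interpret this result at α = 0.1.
Since p = 0.087 < α = 0.1, reject H₀.
There is sufficient evidence to reject the null hypothesis; the result is statistically significant at the 0.1 level.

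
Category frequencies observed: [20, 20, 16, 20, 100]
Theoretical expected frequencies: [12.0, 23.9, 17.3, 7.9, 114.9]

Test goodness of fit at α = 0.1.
Chi-square goodness of fit test:
H₀: observed counts match expected distribution
H₁: observed counts differ from expected distribution
df = k - 1 = 4
χ² = Σ(O - E)²/E
   = (20 - 12.0)²/12.0 + (20 - 23.9)²/23.9 + (16 - 17.3)²/17.3 + (20 - 7.9)²/7.9 + (100 - 114.9)²/114.9
   = 5.333 + 0.636 + 0.098 + 18.533 + 1.932
   = 26.53
p-value < 0.0001

Since p-value < α = 0.1, we reject H₀.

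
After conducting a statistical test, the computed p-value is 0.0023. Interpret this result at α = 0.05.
Since p = 0.0023 < α = 0.05, reject H₀.
There is sufficient evidence to reject the null hypothesis; the result is statistically significant at the 0.05 level.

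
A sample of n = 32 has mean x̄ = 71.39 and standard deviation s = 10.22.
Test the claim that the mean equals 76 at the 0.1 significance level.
One-sample t-test:
H₀: μ = 76
H₁: μ ≠ 76
df = n - 1 = 31
t = (x̄ - μ₀) / (s/√n) = (71.39 - 76) / (10.22/√32) = -2.552
p-value = 0.0159

Since p-value < α = 0.1, we reject H₀.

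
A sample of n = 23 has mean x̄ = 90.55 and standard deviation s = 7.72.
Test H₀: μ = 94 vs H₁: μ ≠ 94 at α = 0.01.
One-sample t-test:
H₀: μ = 94
H₁: μ ≠ 94
df = n - 1 = 22
t = (x̄ - μ₀) / (s/√n) = (90.55 - 94) / (7.72/√23) = -2.143
p-value = 0.0434

Since p-value > α = 0.01, we fail to reject H₀.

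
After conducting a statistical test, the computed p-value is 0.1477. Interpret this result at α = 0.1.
Since p = 0.1477 > α = 0.1, fail to reject H₀.
There is insufficient evidence to reject the null hypothesis; the result is not statistically significant at the 0.1 level.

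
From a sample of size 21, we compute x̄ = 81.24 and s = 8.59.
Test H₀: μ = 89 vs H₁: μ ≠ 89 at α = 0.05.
One-sample t-test:
H₀: μ = 89
H₁: μ ≠ 89
df = n - 1 = 20
t = (x̄ - μ₀) / (s/√n) = (81.24 - 89) / (8.59/√21) = -4.140
p-value = 0.0005

Since p-value < α = 0.05, we reject H₀.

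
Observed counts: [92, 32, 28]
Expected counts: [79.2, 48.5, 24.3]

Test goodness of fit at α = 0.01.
Chi-square goodness of fit test:
H₀: observed counts match expected distribution
H₁: observed counts differ from expected distribution
df = k - 1 = 2
χ² = Σ(O - E)²/E
   = (92 - 79.2)²/79.2 + (32 - 48.5)²/48.5 + (28 - 24.3)²/24.3
   = 2.069 + 5.613 + 0.563
   = 8.25
p-value = 0.0162

Since p-value > α = 0.01, we fail to reject H₀.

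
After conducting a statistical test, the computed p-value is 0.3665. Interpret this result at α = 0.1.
Since p = 0.3665 > α = 0.1, fail to reject H₀.
There is insufficient evidence to reject the null hypothesis; the result is not statistically significant at the 0.1 level.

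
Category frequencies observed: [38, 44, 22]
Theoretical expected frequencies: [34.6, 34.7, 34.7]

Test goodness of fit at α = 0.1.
Chi-square goodness of fit test:
H₀: observed counts match expected distribution
H₁: observed counts differ from expected distribution
df = k - 1 = 2
χ² = Σ(O - E)²/E
   = (38 - 34.6)²/34.6 + (44 - 34.7)²/34.7 + (22 - 34.7)²/34.7
   = 0.334 + 2.493 + 4.648
   = 7.47
p-value = 0.0238

Since p-value < α = 0.1, we reject H₀.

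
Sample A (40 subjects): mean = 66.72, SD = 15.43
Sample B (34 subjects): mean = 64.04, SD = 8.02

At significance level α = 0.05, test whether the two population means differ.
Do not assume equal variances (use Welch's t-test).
Welch's two-sample t-test:
H₀: μ₁ = μ₂
H₁: μ₁ ≠ μ₂
s₁²/n₁ = 15.43²/40 = 5.9521,  s₂²/n₂ = 8.02²/34 = 1.8918
SE = √(s₁²/n₁ + s₂²/n₂) = √(5.9521 + 1.8918) = 2.8007
df (Welch-Satterthwaite) = (s₁²/n₁ + s₂²/n₂)² / [(s₁²/n₁)²/(n₁-1) + (s₂²/n₂)²/(n₂-1)] ≈ 60.51
t = (x̄₁ - x̄₂) / SE = (66.72 - 64.04) / 2.8007 = 2.68 / 2.8007 = 0.957
p-value = 0.3424

Since p-value > α = 0.05, we fail to reject H₀.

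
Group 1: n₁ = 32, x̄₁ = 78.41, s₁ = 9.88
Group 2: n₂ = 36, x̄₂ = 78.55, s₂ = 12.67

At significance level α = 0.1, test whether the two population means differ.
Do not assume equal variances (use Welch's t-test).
Welch's two-sample t-test:
H₀: μ₁ = μ₂
H₁: μ₁ ≠ μ₂
s₁²/n₁ = 9.88²/32 = 3.0505,  s₂²/n₂ = 12.67²/36 = 4.4591
SE = √(s₁²/n₁ + s₂²/n₂) = √(3.0505 + 4.4591) = 2.7404
df (Welch-Satterthwaite) = (s₁²/n₁ + s₂²/n₂)² / [(s₁²/n₁)²/(n₁-1) + (s₂²/n₂)²/(n₂-1)] ≈ 64.95
t = (x̄₁ - x̄₂) / SE = (78.41 - 78.55) / 2.7404 = -0.14 / 2.7404 = -0.051
p-value = 0.9594

Since p-value > α = 0.1, we fail to reject H₀.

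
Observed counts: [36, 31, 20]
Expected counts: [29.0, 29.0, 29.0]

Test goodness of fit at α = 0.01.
Chi-square goodness of fit test:
H₀: observed counts match expected distribution
H₁: observed counts differ from expected distribution
df = k - 1 = 2
χ² = Σ(O - E)²/E
   = (36 - 29.0)²/29.0 + (31 - 29.0)²/29.0 + (20 - 29.0)²/29.0
   = 1.690 + 0.138 + 2.793
   = 4.62
p-value = 0.0992

Since p-value > α = 0.01, we fail to reject H₀.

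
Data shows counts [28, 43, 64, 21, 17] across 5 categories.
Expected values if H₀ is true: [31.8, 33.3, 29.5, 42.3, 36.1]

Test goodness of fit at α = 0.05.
Chi-square goodness of fit test:
H₀: observed counts match expected distribution
H₁: observed counts differ from expected distribution
df = k - 1 = 4
χ² = Σ(O - E)²/E
   = (28 - 31.8)²/31.8 + (43 - 33.3)²/33.3 + (64 - 29.5)²/29.5 + (21 - 42.3)²/42.3 + (17 - 36.1)²/36.1
   = 0.454 + 2.826 + 40.347 + 10.726 + 10.106
   = 64.46
p-value < 0.0001

Since p-value < α = 0.05, we reject H₀.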